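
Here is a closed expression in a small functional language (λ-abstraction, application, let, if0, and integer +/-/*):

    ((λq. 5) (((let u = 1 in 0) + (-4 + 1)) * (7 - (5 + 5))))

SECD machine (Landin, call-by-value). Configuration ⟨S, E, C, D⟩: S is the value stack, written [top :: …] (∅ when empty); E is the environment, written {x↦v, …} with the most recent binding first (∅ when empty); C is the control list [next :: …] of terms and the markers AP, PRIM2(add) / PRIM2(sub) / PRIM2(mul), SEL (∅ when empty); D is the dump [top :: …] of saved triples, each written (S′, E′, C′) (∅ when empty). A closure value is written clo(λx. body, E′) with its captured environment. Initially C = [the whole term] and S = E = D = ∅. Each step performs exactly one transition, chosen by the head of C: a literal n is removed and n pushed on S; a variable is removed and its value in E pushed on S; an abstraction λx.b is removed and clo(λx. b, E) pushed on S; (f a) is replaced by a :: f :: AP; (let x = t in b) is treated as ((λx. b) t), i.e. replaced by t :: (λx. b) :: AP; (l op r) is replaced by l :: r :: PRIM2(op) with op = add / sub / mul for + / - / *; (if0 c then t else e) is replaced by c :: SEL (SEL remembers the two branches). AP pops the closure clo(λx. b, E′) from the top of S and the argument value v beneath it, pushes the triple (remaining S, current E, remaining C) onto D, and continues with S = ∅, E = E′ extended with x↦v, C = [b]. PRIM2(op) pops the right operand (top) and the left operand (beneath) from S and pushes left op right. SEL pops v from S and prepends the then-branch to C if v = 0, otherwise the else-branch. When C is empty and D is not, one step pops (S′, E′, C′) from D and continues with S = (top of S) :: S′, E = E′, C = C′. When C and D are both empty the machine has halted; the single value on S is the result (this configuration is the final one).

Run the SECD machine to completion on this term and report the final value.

Answer: 5

Derivation:
t=0: ⟨S=∅; E=∅; C=[((λq. 5) (((let u = 1 in 0) + (-4 + 1)) * (7 - (5 + 5))))]; D=∅⟩
t=1: ⟨S=∅; E=∅; C=[(((let u = 1 in 0) + (-4 + 1)) * (7 - (5 + 5))) :: (λq. 5) :: AP]; D=∅⟩
t=2: ⟨S=∅; E=∅; C=[((let u = 1 in 0) + (-4 + 1)) :: (7 - (5 + 5)) :: PRIM2(mul) :: (λq. 5) :: AP]; D=∅⟩
t=3: ⟨S=∅; E=∅; C=[(let u = 1 in 0) :: (-4 + 1) :: PRIM2(add) :: (7 - (5 + 5)) :: PRIM2(mul) :: (λq. 5) :: AP]; D=∅⟩
t=4: ⟨S=∅; E=∅; C=[1 :: (λu. 0) :: AP :: (-4 + 1) :: PRIM2(add) :: (7 - (5 + 5)) :: PRIM2(mul) :: (λq. 5) :: AP]; D=∅⟩
t=5: ⟨S=[1]; E=∅; C=[(λu. 0) :: AP :: (-4 + 1) :: PRIM2(add) :: (7 - (5 + 5)) :: PRIM2(mul) :: (λq. 5) :: AP]; D=∅⟩
t=6: ⟨S=[clo(λu. 0, ∅) :: 1]; E=∅; C=[AP :: (-4 + 1) :: PRIM2(add) :: (7 - (5 + 5)) :: PRIM2(mul) :: (λq. 5) :: AP]; D=∅⟩
t=7: ⟨S=∅; E={u↦1}; C=[0]; D=[(∅, ∅, [(-4 + 1) :: PRIM2(add) :: (7 - (5 + 5)) :: PRIM2(mul) :: (λq. 5) :: AP])]⟩
t=8: ⟨S=[0]; E={u↦1}; C=∅; D=[(∅, ∅, [(-4 + 1) :: PRIM2(add) :: (7 - (5 + 5)) :: PRIM2(mul) :: (λq. 5) :: AP])]⟩
t=9: ⟨S=[0]; E=∅; C=[(-4 + 1) :: PRIM2(add) :: (7 - (5 + 5)) :: PRIM2(mul) :: (λq. 5) :: AP]; D=∅⟩
t=10: ⟨S=[0]; E=∅; C=[-4 :: 1 :: PRIM2(add) :: PRIM2(add) :: (7 - (5 + 5)) :: PRIM2(mul) :: (λq. 5) :: AP]; D=∅⟩
t=11: ⟨S=[-4 :: 0]; E=∅; C=[1 :: PRIM2(add) :: PRIM2(add) :: (7 - (5 + 5)) :: PRIM2(mul) :: (λq. 5) :: AP]; D=∅⟩
t=12: ⟨S=[1 :: -4 :: 0]; E=∅; C=[PRIM2(add) :: PRIM2(add) :: (7 - (5 + 5)) :: PRIM2(mul) :: (λq. 5) :: AP]; D=∅⟩
t=13: ⟨S=[-3 :: 0]; E=∅; C=[PRIM2(add) :: (7 - (5 + 5)) :: PRIM2(mul) :: (λq. 5) :: AP]; D=∅⟩
t=14: ⟨S=[-3]; E=∅; C=[(7 - (5 + 5)) :: PRIM2(mul) :: (λq. 5) :: AP]; D=∅⟩
t=15: ⟨S=[-3]; E=∅; C=[7 :: (5 + 5) :: PRIM2(sub) :: PRIM2(mul) :: (λq. 5) :: AP]; D=∅⟩
t=16: ⟨S=[7 :: -3]; E=∅; C=[(5 + 5) :: PRIM2(sub) :: PRIM2(mul) :: (λq. 5) :: AP]; D=∅⟩
t=17: ⟨S=[7 :: -3]; E=∅; C=[5 :: 5 :: PRIM2(add) :: PRIM2(sub) :: PRIM2(mul) :: (λq. 5) :: AP]; D=∅⟩
t=18: ⟨S=[5 :: 7 :: -3]; E=∅; C=[5 :: PRIM2(add) :: PRIM2(sub) :: PRIM2(mul) :: (λq. 5) :: AP]; D=∅⟩
t=19: ⟨S=[5 :: 5 :: 7 :: -3]; E=∅; C=[PRIM2(add) :: PRIM2(sub) :: PRIM2(mul) :: (λq. 5) :: AP]; D=∅⟩
t=20: ⟨S=[10 :: 7 :: -3]; E=∅; C=[PRIM2(sub) :: PRIM2(mul) :: (λq. 5) :: AP]; D=∅⟩
t=21: ⟨S=[-3 :: -3]; E=∅; C=[PRIM2(mul) :: (λq. 5) :: AP]; D=∅⟩
t=22: ⟨S=[9]; E=∅; C=[(λq. 5) :: AP]; D=∅⟩
t=23: ⟨S=[clo(λq. 5, ∅) :: 9]; E=∅; C=[AP]; D=∅⟩
t=24: ⟨S=∅; E={q↦9}; C=[5]; D=[(∅, ∅, ∅)]⟩
t=25: ⟨S=[5]; E={q↦9}; C=∅; D=[(∅, ∅, ∅)]⟩
t=26: ⟨S=[5]; E=∅; C=∅; D=∅⟩
→ final value 5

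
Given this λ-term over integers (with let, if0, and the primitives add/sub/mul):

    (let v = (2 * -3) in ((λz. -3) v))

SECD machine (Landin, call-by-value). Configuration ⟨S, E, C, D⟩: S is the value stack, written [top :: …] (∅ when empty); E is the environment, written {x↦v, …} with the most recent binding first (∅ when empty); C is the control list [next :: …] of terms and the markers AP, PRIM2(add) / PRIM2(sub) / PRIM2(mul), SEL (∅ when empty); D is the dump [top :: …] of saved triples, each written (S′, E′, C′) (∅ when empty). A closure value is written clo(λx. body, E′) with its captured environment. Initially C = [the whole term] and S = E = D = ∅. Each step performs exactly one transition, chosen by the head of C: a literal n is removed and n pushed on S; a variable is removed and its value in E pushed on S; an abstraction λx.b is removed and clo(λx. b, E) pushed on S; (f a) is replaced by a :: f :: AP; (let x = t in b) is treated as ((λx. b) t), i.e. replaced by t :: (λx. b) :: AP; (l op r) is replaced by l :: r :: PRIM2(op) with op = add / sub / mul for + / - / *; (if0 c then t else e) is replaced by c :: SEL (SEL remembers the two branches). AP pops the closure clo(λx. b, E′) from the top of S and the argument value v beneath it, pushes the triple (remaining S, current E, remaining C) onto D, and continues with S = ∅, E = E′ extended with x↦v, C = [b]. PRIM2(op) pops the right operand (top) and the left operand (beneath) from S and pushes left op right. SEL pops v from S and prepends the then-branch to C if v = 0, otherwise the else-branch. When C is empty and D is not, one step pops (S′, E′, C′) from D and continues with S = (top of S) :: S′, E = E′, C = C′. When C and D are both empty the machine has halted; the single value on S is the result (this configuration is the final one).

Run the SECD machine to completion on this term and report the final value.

0. <S=∅, E=∅, C=[(let v = (2 * -3) in ((λz. -3) v))], D=∅>
1. <S=∅, E=∅, C=[(2 * -3) :: (λv. ((λz. -3) v)) :: AP], D=∅>
2. <S=∅, E=∅, C=[2 :: -3 :: PRIM2(mul) :: (λv. ((λz. -3) v)) :: AP], D=∅>
3. <S=[2], E=∅, C=[-3 :: PRIM2(mul) :: (λv. ((λz. -3) v)) :: AP], D=∅>
4. <S=[-3 :: 2], E=∅, C=[PRIM2(mul) :: (λv. ((λz. -3) v)) :: AP], D=∅>
5. <S=[-6], E=∅, C=[(λv. ((λz. -3) v)) :: AP], D=∅>
6. <S=[clo(λv. ((λz. -3) v), ∅) :: -6], E=∅, C=[AP], D=∅>
7. <S=∅, E={v↦-6}, C=[((λz. -3) v)], D=[(∅, ∅, ∅)]>
8. <S=∅, E={v↦-6}, C=[v :: (λz. -3) :: AP], D=[(∅, ∅, ∅)]>
9. <S=[-6], E={v↦-6}, C=[(λz. -3) :: AP], D=[(∅, ∅, ∅)]>
10. <S=[clo(λz. -3, {v↦-6}) :: -6], E={v↦-6}, C=[AP], D=[(∅, ∅, ∅)]>
11. <S=∅, E={z↦-6, v↦-6}, C=[-3], D=[(∅, {v↦-6}, ∅) :: (∅, ∅, ∅)]>
12. <S=[-3], E={z↦-6, v↦-6}, C=∅, D=[(∅, {v↦-6}, ∅) :: (∅, ∅, ∅)]>
13. <S=[-3], E={v↦-6}, C=∅, D=[(∅, ∅, ∅)]>
14. <S=[-3], E=∅, C=∅, D=∅>
→ final value -3

Answer: -3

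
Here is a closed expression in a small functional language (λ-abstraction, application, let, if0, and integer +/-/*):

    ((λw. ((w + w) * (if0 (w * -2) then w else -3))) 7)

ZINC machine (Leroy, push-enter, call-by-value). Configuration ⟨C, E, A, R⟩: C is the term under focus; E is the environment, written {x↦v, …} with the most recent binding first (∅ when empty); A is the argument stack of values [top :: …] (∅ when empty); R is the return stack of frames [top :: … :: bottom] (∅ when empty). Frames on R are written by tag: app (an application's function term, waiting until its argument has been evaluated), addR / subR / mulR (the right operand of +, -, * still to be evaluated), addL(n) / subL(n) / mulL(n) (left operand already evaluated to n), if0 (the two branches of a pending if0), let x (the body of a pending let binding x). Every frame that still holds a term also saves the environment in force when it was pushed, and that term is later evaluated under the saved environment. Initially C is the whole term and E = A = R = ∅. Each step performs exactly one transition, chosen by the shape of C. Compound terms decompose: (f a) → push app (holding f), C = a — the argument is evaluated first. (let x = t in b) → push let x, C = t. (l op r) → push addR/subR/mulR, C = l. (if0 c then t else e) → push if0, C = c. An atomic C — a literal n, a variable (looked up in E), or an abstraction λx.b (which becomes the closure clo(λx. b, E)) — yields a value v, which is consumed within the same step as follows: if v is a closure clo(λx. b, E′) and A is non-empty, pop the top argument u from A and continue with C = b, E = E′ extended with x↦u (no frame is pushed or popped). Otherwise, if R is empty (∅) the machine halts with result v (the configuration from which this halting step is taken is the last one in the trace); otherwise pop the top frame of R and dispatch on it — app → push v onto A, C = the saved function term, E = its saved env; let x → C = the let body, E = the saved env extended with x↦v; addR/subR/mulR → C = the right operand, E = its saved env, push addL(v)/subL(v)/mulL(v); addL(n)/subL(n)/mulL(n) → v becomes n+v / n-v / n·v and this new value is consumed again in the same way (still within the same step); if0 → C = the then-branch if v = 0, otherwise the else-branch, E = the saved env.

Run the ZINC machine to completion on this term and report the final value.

step 0: [C=((λw. ((w + w) * (if0 (w * -2) then w else -3))) 7) | E=∅ | A=∅ | R=∅]
step 1: [C=7 | E=∅ | A=∅ | R=[app]]
step 2: [C=(λw. ((w + w) * (if0 (w * -2) then w else -3))) | E=∅ | A=[7] | R=∅]
step 3: [C=((w + w) * (if0 (w * -2) then w else -3)) | E={w↦7} | A=∅ | R=∅]
step 4: [C=(w + w) | E={w↦7} | A=∅ | R=[mulR]]
step 5: [C=w | E={w↦7} | A=∅ | R=[addR :: mulR]]
step 6: [C=w | E={w↦7} | A=∅ | R=[addL(7) :: mulR]]
step 7: [C=(if0 (w * -2) then w else -3) | E={w↦7} | A=∅ | R=[mulL(14)]]
step 8: [C=(w * -2) | E={w↦7} | A=∅ | R=[if0 :: mulL(14)]]
step 9: [C=w | E={w↦7} | A=∅ | R=[mulR :: if0 :: mulL(14)]]
step 10: [C=-2 | E={w↦7} | A=∅ | R=[mulL(7) :: if0 :: mulL(14)]]
step 11: [C=-3 | E={w↦7} | A=∅ | R=[mulL(14)]]
→ final value -42

Answer: -42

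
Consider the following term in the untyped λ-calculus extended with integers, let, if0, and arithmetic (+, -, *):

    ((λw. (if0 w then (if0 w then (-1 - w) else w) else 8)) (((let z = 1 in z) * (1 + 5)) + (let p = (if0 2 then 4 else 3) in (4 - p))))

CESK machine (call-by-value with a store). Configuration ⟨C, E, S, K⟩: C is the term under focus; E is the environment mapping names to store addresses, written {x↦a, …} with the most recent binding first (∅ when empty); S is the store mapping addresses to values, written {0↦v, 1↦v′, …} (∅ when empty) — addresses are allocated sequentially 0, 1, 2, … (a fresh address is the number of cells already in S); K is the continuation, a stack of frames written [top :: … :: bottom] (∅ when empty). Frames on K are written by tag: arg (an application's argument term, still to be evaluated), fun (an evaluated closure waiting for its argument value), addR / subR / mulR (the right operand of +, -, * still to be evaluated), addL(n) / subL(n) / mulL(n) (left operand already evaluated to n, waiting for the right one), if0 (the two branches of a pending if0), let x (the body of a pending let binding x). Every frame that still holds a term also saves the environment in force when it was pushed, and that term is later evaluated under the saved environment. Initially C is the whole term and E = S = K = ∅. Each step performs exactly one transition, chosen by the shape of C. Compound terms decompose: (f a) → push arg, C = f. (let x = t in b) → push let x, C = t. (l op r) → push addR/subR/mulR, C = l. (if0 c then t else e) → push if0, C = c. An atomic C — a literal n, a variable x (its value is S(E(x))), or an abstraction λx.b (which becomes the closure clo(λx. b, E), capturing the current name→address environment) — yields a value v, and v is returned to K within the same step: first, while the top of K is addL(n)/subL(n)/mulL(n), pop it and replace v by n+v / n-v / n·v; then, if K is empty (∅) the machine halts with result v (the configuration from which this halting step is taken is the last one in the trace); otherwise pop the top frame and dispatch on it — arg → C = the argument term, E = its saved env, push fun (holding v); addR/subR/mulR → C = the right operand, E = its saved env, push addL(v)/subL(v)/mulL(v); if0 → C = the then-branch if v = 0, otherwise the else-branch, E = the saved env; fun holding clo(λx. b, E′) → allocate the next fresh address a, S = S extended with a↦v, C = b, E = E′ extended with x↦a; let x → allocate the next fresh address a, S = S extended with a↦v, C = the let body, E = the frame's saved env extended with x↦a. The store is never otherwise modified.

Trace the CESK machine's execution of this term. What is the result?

t=0: [C=((λw. (if0 w then (if0 w then (-1 - w) else w) else 8)) (((let z = 1 in z) * (1 + 5)) + (let p = (if0 2 then 4 else 3) in (4 - p)))) | E=∅ | S=∅ | K=∅]
t=1: [C=(λw. (if0 w then (if0 w then (-1 - w) else w) else 8)) | E=∅ | S=∅ | K=[arg]]
t=2: [C=(((let z = 1 in z) * (1 + 5)) + (let p = (if0 2 then 4 else 3) in (4 - p))) | E=∅ | S=∅ | K=[fun]]
t=3: [C=((let z = 1 in z) * (1 + 5)) | E=∅ | S=∅ | K=[addR :: fun]]
t=4: [C=(let z = 1 in z) | E=∅ | S=∅ | K=[mulR :: addR :: fun]]
t=5: [C=1 | E=∅ | S=∅ | K=[let z :: mulR :: addR :: fun]]
t=6: [C=z | E={z↦0} | S={0↦1} | K=[mulR :: addR :: fun]]
t=7: [C=(1 + 5) | E=∅ | S={0↦1} | K=[mulL(1) :: addR :: fun]]
t=8: [C=1 | E=∅ | S={0↦1} | K=[addR :: mulL(1) :: addR :: fun]]
t=9: [C=5 | E=∅ | S={0↦1} | K=[addL(1) :: mulL(1) :: addR :: fun]]
t=10: [C=(let p = (if0 2 then 4 else 3) in (4 - p)) | E=∅ | S={0↦1} | K=[addL(6) :: fun]]
t=11: [C=(if0 2 then 4 else 3) | E=∅ | S={0↦1} | K=[let p :: addL(6) :: fun]]
t=12: [C=2 | E=∅ | S={0↦1} | K=[if0 :: let p :: addL(6) :: fun]]
t=13: [C=3 | E=∅ | S={0↦1} | K=[let p :: addL(6) :: fun]]
t=14: [C=(4 - p) | E={p↦1} | S={0↦1, 1↦3} | K=[addL(6) :: fun]]
t=15: [C=4 | E={p↦1} | S={0↦1, 1↦3} | K=[subR :: addL(6) :: fun]]
t=16: [C=p | E={p↦1} | S={0↦1, 1↦3} | K=[subL(4) :: addL(6) :: fun]]
t=17: [C=(if0 w then (if0 w then (-1 - w) else w) else 8) | E={w↦2} | S={0↦1, 1↦3, 2↦7} | K=∅]
t=18: [C=w | E={w↦2} | S={0↦1, 1↦3, 2↦7} | K=[if0]]
t=19: [C=8 | E={w↦2} | S={0↦1, 1↦3, 2↦7} | K=∅]
→ final value 8

Answer: 8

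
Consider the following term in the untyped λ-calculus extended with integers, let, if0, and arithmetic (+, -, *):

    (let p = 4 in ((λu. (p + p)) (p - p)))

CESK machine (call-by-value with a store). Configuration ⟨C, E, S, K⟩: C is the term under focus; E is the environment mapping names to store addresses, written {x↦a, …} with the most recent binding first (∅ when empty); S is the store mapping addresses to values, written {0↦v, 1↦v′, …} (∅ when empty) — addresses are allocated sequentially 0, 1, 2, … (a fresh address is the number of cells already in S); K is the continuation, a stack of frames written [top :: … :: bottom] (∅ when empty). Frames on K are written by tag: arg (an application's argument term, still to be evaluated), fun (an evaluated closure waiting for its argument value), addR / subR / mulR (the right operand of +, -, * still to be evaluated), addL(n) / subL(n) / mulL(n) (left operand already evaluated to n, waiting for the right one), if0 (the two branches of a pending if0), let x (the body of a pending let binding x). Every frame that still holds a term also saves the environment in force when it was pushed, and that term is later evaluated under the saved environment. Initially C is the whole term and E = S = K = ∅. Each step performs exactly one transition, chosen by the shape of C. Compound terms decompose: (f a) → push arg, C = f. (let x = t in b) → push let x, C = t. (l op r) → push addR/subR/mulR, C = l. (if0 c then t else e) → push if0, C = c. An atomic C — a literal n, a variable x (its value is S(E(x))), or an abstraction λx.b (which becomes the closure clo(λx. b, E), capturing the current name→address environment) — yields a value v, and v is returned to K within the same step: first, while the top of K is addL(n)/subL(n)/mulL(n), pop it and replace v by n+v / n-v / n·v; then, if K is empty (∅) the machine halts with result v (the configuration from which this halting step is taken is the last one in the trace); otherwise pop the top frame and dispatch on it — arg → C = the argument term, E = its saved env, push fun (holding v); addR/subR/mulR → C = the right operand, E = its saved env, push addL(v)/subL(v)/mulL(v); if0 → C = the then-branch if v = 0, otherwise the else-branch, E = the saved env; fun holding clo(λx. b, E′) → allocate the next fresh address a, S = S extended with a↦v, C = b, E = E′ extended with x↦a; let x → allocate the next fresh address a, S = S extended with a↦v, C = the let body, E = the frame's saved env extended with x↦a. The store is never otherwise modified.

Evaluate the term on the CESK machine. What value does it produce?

0. ⟨C=(let p = 4 in ((λu. (p + p)) (p - p))); E=∅; S=∅; K=∅⟩
1. ⟨C=4; E=∅; S=∅; K=[let p]⟩
2. ⟨C=((λu. (p + p)) (p - p)); E={p↦0}; S={0↦4}; K=∅⟩
3. ⟨C=(λu. (p + p)); E={p↦0}; S={0↦4}; K=[arg]⟩
4. ⟨C=(p - p); E={p↦0}; S={0↦4}; K=[fun]⟩
5. ⟨C=p; E={p↦0}; S={0↦4}; K=[subR :: fun]⟩
6. ⟨C=p; E={p↦0}; S={0↦4}; K=[subL(4) :: fun]⟩
7. ⟨C=(p + p); E={u↦1, p↦0}; S={0↦4, 1↦0}; K=∅⟩
8. ⟨C=p; E={u↦1, p↦0}; S={0↦4, 1↦0}; K=[addR]⟩
9. ⟨C=p; E={u↦1, p↦0}; S={0↦4, 1↦0}; K=[addL(4)]⟩
→ final value 8

Answer: 8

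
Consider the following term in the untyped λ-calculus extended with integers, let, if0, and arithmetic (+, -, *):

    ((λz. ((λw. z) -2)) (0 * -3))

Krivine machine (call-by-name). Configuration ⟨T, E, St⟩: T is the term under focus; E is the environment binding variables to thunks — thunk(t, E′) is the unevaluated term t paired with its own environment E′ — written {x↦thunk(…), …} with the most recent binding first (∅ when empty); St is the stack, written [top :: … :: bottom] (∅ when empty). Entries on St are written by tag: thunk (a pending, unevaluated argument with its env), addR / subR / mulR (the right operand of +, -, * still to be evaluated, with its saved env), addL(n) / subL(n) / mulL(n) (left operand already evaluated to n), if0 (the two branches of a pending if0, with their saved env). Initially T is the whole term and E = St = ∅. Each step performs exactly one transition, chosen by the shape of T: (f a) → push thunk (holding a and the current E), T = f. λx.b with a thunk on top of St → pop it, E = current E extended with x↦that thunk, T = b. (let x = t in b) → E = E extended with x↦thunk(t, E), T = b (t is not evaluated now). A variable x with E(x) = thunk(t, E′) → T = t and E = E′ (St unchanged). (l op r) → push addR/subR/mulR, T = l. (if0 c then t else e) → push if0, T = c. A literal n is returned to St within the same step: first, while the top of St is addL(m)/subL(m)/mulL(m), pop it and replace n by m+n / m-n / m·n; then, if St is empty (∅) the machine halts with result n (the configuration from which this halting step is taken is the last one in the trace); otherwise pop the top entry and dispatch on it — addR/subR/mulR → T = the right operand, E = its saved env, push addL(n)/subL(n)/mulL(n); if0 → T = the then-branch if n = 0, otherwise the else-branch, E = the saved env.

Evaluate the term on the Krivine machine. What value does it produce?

step 0: <T=((λz. ((λw. z) -2)) (0 * -3)), E=∅, St=∅>
step 1: <T=(λz. ((λw. z) -2)), E=∅, St=[thunk]>
step 2: <T=((λw. z) -2), E={z↦thunk((0 * -3), ∅)}, St=∅>
step 3: <T=(λw. z), E={z↦thunk((0 * -3), ∅)}, St=[thunk]>
step 4: <T=z, E={w↦thunk(-2, {z↦thunk((0 * -3), ∅)}), z↦thunk((0 * -3), ∅)}, St=∅>
step 5: <T=(0 * -3), E=∅, St=∅>
step 6: <T=0, E=∅, St=[mulR]>
step 7: <T=-3, E=∅, St=[mulL(0)]>
→ final value 0

Answer: 0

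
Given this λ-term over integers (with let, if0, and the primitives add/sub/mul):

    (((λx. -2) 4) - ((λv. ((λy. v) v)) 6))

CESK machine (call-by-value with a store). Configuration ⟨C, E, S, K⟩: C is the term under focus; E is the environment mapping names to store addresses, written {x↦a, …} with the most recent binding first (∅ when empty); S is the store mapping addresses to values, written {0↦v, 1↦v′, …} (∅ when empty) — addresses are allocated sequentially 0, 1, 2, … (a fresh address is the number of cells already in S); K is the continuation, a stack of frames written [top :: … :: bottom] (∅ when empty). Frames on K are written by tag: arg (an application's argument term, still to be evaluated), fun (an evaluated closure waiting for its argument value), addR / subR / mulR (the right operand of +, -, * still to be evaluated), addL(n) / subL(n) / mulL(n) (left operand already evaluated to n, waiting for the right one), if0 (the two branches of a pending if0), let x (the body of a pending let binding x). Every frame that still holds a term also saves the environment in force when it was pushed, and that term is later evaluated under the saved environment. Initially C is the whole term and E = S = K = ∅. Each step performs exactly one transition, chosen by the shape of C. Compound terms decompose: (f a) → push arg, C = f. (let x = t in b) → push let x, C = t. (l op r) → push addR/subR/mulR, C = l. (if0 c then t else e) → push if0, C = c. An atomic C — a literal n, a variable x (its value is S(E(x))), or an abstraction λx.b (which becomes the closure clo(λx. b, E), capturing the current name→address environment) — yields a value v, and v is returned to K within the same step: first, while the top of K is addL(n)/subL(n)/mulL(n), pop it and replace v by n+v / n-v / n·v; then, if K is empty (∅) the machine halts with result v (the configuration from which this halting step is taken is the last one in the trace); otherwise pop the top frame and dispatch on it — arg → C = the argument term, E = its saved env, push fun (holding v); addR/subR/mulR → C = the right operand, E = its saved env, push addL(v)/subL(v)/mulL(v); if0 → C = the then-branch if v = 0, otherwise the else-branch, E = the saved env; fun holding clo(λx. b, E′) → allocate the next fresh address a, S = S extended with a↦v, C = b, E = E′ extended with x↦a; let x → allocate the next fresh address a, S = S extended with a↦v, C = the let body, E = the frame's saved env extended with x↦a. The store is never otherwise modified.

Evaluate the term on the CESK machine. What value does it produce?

step 0: ⟨C=(((λx. -2) 4) - ((λv. ((λy. v) v)) 6)); E=∅; S=∅; K=∅⟩
step 1: ⟨C=((λx. -2) 4); E=∅; S=∅; K=[subR]⟩
step 2: ⟨C=(λx. -2); E=∅; S=∅; K=[arg :: subR]⟩
step 3: ⟨C=4; E=∅; S=∅; K=[fun :: subR]⟩
step 4: ⟨C=-2; E={x↦0}; S={0↦4}; K=[subR]⟩
step 5: ⟨C=((λv. ((λy. v) v)) 6); E=∅; S={0↦4}; K=[subL(-2)]⟩
step 6: ⟨C=(λv. ((λy. v) v)); E=∅; S={0↦4}; K=[arg :: subL(-2)]⟩
step 7: ⟨C=6; E=∅; S={0↦4}; K=[fun :: subL(-2)]⟩
step 8: ⟨C=((λy. v) v); E={v↦1}; S={0↦4, 1↦6}; K=[subL(-2)]⟩
step 9: ⟨C=(λy. v); E={v↦1}; S={0↦4, 1↦6}; K=[arg :: subL(-2)]⟩
step 10: ⟨C=v; E={v↦1}; S={0↦4, 1↦6}; K=[fun :: subL(-2)]⟩
step 11: ⟨C=v; E={y↦2, v↦1}; S={0↦4, 1↦6, 2↦6}; K=[subL(-2)]⟩
→ final value -8

Answer: -8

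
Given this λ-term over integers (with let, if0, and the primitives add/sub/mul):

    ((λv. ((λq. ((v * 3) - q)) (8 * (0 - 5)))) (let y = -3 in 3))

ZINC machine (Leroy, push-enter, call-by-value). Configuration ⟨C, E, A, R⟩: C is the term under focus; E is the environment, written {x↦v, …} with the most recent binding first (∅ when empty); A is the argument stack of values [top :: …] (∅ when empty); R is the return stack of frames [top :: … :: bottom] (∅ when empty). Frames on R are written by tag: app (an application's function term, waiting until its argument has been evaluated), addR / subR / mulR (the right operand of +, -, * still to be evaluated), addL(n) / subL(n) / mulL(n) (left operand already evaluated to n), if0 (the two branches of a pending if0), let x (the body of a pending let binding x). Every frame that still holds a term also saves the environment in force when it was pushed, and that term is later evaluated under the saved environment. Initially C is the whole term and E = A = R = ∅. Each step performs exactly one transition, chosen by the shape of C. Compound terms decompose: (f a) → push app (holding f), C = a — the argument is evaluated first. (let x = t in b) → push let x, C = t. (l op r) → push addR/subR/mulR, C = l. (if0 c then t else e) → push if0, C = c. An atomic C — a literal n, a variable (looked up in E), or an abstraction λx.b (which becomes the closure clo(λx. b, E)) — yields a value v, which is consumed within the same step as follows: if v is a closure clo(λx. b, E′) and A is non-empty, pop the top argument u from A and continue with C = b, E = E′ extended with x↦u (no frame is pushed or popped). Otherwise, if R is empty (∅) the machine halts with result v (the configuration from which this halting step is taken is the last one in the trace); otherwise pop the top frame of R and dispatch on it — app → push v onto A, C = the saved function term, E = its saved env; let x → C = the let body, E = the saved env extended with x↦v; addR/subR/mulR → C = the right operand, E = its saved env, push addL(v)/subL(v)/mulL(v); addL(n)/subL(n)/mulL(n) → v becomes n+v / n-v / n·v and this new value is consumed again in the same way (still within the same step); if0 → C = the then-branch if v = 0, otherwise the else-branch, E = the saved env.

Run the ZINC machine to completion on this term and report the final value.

t=0: [C=((λv. ((λq. ((v * 3) - q)) (8 * (0 - 5)))) (let y = -3 in 3)) | E=∅ | A=∅ | R=∅]
t=1: [C=(let y = -3 in 3) | E=∅ | A=∅ | R=[app]]
t=2: [C=-3 | E=∅ | A=∅ | R=[let y :: app]]
t=3: [C=3 | E={y↦-3} | A=∅ | R=[app]]
t=4: [C=(λv. ((λq. ((v * 3) - q)) (8 * (0 - 5)))) | E=∅ | A=[3] | R=∅]
t=5: [C=((λq. ((v * 3) - q)) (8 * (0 - 5))) | E={v↦3} | A=∅ | R=∅]
t=6: [C=(8 * (0 - 5)) | E={v↦3} | A=∅ | R=[app]]
t=7: [C=8 | E={v↦3} | A=∅ | R=[mulR :: app]]
t=8: [C=(0 - 5) | E={v↦3} | A=∅ | R=[mulL(8) :: app]]
t=9: [C=0 | E={v↦3} | A=∅ | R=[subR :: mulL(8) :: app]]
t=10: [C=5 | E={v↦3} | A=∅ | R=[subL(0) :: mulL(8) :: app]]
t=11: [C=(λq. ((v * 3) - q)) | E={v↦3} | A=[-40] | R=∅]
t=12: [C=((v * 3) - q) | E={q↦-40, v↦3} | A=∅ | R=∅]
t=13: [C=(v * 3) | E={q↦-40, v↦3} | A=∅ | R=[subR]]
t=14: [C=v | E={q↦-40, v↦3} | A=∅ | R=[mulR :: subR]]
t=15: [C=3 | E={q↦-40, v↦3} | A=∅ | R=[mulL(3) :: subR]]
t=16: [C=q | E={q↦-40, v↦3} | A=∅ | R=[subL(9)]]
→ final value 49

Answer: 49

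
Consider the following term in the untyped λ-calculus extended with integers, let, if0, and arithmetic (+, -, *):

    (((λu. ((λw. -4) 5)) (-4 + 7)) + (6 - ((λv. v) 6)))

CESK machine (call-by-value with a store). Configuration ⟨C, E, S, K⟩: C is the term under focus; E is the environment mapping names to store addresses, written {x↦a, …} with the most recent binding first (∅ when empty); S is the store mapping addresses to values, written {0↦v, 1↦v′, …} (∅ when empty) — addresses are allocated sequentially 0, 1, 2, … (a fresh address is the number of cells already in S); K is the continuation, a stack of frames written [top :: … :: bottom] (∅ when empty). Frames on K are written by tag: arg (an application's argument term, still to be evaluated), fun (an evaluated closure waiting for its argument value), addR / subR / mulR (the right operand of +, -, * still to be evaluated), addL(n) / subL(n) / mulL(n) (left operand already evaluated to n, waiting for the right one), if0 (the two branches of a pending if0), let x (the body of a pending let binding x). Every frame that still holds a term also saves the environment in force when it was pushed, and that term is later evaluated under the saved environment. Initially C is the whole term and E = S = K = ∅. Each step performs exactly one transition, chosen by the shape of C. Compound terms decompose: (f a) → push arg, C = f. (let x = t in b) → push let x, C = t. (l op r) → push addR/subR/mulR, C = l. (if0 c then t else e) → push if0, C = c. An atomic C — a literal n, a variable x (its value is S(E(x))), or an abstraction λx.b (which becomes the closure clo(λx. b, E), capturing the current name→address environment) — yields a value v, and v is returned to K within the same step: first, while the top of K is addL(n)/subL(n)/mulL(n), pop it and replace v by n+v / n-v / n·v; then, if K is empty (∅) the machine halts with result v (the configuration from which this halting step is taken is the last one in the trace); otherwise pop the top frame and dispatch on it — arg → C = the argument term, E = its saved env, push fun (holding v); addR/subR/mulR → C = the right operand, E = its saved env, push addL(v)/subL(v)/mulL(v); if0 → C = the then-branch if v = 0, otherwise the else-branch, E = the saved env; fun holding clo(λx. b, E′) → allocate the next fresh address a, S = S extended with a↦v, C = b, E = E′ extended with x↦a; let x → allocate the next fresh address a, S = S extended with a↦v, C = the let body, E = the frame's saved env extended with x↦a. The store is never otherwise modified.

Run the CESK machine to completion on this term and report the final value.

0. <C=(((λu. ((λw. -4) 5)) (-4 + 7)) + (6 - ((λv. v) 6))), E=∅, S=∅, K=∅>
1. <C=((λu. ((λw. -4) 5)) (-4 + 7)), E=∅, S=∅, K=[addR]>
2. <C=(λu. ((λw. -4) 5)), E=∅, S=∅, K=[arg :: addR]>
3. <C=(-4 + 7), E=∅, S=∅, K=[fun :: addR]>
4. <C=-4, E=∅, S=∅, K=[addR :: fun :: addR]>
5. <C=7, E=∅, S=∅, K=[addL(-4) :: fun :: addR]>
6. <C=((λw. -4) 5), E={u↦0}, S={0↦3}, K=[addR]>
7. <C=(λw. -4), E={u↦0}, S={0↦3}, K=[arg :: addR]>
8. <C=5, E={u↦0}, S={0↦3}, K=[fun :: addR]>
9. <C=-4, E={w↦1, u↦0}, S={0↦3, 1↦5}, K=[addR]>
10. <C=(6 - ((λv. v) 6)), E=∅, S={0↦3, 1↦5}, K=[addL(-4)]>
11. <C=6, E=∅, S={0↦3, 1↦5}, K=[subR :: addL(-4)]>
12. <C=((λv. v) 6), E=∅, S={0↦3, 1↦5}, K=[subL(6) :: addL(-4)]>
13. <C=(λv. v), E=∅, S={0↦3, 1↦5}, K=[arg :: subL(6) :: addL(-4)]>
14. <C=6, E=∅, S={0↦3, 1↦5}, K=[fun :: subL(6) :: addL(-4)]>
15. <C=v, E={v↦2}, S={0↦3, 1↦5, 2↦6}, K=[subL(6) :: addL(-4)]>
→ final value -4

Answer: -4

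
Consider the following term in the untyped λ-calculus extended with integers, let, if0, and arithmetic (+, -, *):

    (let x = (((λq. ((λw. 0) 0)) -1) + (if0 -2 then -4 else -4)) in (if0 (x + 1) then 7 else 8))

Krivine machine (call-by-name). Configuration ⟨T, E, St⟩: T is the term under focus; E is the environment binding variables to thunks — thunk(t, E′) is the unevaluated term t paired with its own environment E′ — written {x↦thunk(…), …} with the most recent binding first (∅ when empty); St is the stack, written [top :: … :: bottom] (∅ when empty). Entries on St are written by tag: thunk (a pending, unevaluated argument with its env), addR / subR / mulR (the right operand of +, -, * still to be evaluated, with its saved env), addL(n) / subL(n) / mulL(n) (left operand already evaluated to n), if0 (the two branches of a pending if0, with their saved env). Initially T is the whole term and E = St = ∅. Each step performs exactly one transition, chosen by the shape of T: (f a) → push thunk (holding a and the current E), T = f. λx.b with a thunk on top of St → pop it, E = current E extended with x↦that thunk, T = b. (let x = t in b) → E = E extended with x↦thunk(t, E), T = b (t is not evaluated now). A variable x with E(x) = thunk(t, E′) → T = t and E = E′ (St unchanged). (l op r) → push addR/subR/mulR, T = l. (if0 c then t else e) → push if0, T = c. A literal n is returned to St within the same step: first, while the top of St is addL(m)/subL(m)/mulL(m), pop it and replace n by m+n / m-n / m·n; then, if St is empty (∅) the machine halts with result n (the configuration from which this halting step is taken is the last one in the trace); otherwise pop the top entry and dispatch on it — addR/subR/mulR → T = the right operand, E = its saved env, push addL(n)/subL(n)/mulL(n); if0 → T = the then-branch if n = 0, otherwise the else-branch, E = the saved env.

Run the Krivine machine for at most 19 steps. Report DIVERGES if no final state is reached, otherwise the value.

[0] ⟨T=(let x = (((λq. ((λw. 0) 0)) -1) + (if0 -2 then -4 else -4)) in (if0 (x + 1) then 7 else 8)); E=∅; St=∅⟩
[1] ⟨T=(if0 (x + 1) then 7 else 8); E={x↦thunk((((λq. ((λw. 0) 0)) -1) + (if0 -2 then -4 else -4)), ∅)}; St=∅⟩
[2] ⟨T=(x + 1); E={x↦thunk((((λq. ((λw. 0) 0)) -1) + (if0 -2 then -4 else -4)), ∅)}; St=[if0]⟩
[3] ⟨T=x; E={x↦thunk((((λq. ((λw. 0) 0)) -1) + (if0 -2 then -4 else -4)), ∅)}; St=[addR :: if0]⟩
[4] ⟨T=(((λq. ((λw. 0) 0)) -1) + (if0 -2 then -4 else -4)); E=∅; St=[addR :: if0]⟩
[5] ⟨T=((λq. ((λw. 0) 0)) -1); E=∅; St=[addR :: addR :: if0]⟩
[6] ⟨T=(λq. ((λw. 0) 0)); E=∅; St=[thunk :: addR :: addR :: if0]⟩
[7] ⟨T=((λw. 0) 0); E={q↦thunk(-1, ∅)}; St=[addR :: addR :: if0]⟩
[8] ⟨T=(λw. 0); E={q↦thunk(-1, ∅)}; St=[thunk :: addR :: addR :: if0]⟩
[9] ⟨T=0; E={w↦thunk(0, {q↦thunk(-1, ∅)}), q↦thunk(-1, ∅)}; St=[addR :: addR :: if0]⟩
[10] ⟨T=(if0 -2 then -4 else -4); E=∅; St=[addL(0) :: addR :: if0]⟩
[11] ⟨T=-2; E=∅; St=[if0 :: addL(0) :: addR :: if0]⟩
[12] ⟨T=-4; E=∅; St=[addL(0) :: addR :: if0]⟩
[13] ⟨T=1; E={x↦thunk((((λq. ((λw. 0) 0)) -1) + (if0 -2 then -4 else -4)), ∅)}; St=[addL(-4) :: if0]⟩
[14] ⟨T=8; E={x↦thunk((((λq. ((λw. 0) 0)) -1) + (if0 -2 then -4 else -4)), ∅)}; St=∅⟩
→ final value 8

Answer: 8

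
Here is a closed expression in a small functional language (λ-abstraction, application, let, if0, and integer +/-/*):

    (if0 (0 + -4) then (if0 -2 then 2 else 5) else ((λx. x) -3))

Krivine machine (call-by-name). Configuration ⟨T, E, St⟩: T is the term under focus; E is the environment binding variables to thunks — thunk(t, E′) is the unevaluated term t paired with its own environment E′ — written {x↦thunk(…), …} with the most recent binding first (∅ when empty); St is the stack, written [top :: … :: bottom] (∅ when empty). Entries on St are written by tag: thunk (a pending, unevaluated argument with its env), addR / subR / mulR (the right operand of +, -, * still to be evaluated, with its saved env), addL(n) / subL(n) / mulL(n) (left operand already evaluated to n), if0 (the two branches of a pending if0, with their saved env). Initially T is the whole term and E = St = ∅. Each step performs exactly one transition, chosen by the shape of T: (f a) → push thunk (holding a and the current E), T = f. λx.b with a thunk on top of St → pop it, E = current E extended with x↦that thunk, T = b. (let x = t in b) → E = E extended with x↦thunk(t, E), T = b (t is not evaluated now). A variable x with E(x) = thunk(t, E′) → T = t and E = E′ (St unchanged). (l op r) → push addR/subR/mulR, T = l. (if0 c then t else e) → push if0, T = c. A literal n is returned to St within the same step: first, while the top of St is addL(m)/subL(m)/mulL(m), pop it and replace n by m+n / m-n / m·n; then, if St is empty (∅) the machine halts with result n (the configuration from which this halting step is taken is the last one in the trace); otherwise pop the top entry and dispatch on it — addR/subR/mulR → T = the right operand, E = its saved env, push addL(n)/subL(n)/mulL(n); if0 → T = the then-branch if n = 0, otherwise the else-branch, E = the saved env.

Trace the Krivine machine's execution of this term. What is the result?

t=0: [T=(if0 (0 + -4) then (if0 -2 then 2 else 5) else ((λx. x) -3)) | E=∅ | St=∅]
t=1: [T=(0 + -4) | E=∅ | St=[if0]]
t=2: [T=0 | E=∅ | St=[addR :: if0]]
t=3: [T=-4 | E=∅ | St=[addL(0) :: if0]]
t=4: [T=((λx. x) -3) | E=∅ | St=∅]
t=5: [T=(λx. x) | E=∅ | St=[thunk]]
t=6: [T=x | E={x↦thunk(-3, ∅)} | St=∅]
t=7: [T=-3 | E=∅ | St=∅]
→ final value -3

Answer: -3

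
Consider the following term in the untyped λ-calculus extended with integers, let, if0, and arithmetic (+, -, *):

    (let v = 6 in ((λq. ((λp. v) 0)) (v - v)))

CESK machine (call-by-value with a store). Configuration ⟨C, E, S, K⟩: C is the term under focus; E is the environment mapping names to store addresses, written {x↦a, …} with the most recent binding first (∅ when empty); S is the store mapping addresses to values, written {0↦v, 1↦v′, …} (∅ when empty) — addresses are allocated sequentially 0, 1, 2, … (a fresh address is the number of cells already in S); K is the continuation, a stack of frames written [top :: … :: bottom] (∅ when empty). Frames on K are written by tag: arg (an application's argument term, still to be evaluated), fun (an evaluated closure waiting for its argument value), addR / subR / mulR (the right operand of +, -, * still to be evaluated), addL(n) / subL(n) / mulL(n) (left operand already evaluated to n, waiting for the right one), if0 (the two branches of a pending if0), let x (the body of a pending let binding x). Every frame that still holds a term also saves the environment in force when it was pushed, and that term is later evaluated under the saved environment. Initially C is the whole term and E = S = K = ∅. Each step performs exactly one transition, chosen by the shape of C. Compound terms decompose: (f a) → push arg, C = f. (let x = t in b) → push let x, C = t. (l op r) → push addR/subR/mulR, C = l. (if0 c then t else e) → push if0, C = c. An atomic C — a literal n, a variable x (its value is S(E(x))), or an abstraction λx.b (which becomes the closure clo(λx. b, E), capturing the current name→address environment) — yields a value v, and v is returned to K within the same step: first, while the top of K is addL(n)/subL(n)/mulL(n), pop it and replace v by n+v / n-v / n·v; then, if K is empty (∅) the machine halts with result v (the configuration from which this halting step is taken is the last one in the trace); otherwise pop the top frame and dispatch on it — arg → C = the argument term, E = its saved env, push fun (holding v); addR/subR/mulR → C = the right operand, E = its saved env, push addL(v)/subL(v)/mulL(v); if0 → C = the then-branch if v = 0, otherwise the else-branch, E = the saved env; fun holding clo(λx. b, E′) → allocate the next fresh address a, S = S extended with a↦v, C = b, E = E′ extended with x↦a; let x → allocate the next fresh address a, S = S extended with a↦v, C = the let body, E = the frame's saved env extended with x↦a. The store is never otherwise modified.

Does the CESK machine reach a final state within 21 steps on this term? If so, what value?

t=0: ⟨C=(let v = 6 in ((λq. ((λp. v) 0)) (v - v))); E=∅; S=∅; K=∅⟩
t=1: ⟨C=6; E=∅; S=∅; K=[let v]⟩
t=2: ⟨C=((λq. ((λp. v) 0)) (v - v)); E={v↦0}; S={0↦6}; K=∅⟩
t=3: ⟨C=(λq. ((λp. v) 0)); E={v↦0}; S={0↦6}; K=[arg]⟩
t=4: ⟨C=(v - v); E={v↦0}; S={0↦6}; K=[fun]⟩
t=5: ⟨C=v; E={v↦0}; S={0↦6}; K=[subR :: fun]⟩
t=6: ⟨C=v; E={v↦0}; S={0↦6}; K=[subL(6) :: fun]⟩
t=7: ⟨C=((λp. v) 0); E={q↦1, v↦0}; S={0↦6, 1↦0}; K=∅⟩
t=8: ⟨C=(λp. v); E={q↦1, v↦0}; S={0↦6, 1↦0}; K=[arg]⟩
t=9: ⟨C=0; E={q↦1, v↦0}; S={0↦6, 1↦0}; K=[fun]⟩
t=10: ⟨C=v; E={p↦2, q↦1, v↦0}; S={0↦6, 1↦0, 2↦0}; K=∅⟩
→ final value 6

Answer: 6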